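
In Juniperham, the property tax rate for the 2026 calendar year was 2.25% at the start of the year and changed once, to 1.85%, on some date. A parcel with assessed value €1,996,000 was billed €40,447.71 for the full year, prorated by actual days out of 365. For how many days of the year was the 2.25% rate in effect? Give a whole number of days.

Let d = days at the first rate; then 365 − d days at the second rate.
€1,996,000 × [2.25%·d + 1.85%·(365−d)] / 365 = €40,447.71
Solving gives d = 161, so the new rate took effect on 11 Jun 2026.

161 days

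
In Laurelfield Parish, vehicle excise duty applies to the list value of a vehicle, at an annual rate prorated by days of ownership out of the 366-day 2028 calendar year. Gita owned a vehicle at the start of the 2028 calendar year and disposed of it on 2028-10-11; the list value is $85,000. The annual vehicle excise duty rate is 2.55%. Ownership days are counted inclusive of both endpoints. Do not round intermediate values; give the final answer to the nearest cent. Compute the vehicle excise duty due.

$1,687.81

Days held (2028-01-01 to 2028-10-11): 285 out of 366
Tax = $85,000 × 2.55% × 285/366 = $1,687.8074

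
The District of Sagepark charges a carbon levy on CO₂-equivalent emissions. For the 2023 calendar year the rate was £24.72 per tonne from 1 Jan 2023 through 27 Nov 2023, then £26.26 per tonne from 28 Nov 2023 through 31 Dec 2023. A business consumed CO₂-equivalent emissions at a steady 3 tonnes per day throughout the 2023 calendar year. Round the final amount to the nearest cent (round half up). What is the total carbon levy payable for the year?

£27,225.48

1 Jan – 27 Nov 2023: 331 days × 3 tonnes/day = 993 tonnes at £24.72/tonne → £24,546.96
28 Nov – 31 Dec 2023: 34 days × 3 tonnes/day = 102 tonnes at £26.26/tonne → £2,678.52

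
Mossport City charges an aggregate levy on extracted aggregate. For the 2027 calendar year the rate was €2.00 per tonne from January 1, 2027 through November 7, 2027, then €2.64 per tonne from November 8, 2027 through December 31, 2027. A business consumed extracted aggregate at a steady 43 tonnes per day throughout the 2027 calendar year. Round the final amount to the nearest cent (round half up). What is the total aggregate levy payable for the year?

€32,876.08

January 1 – November 7, 2027: 311 days × 43 tonnes/day = 13,373 tonnes at €2.00/tonne → €26,746.00
November 8 – December 31, 2027: 54 days × 43 tonnes/day = 2,322 tonnes at €2.64/tonne → €6,130.08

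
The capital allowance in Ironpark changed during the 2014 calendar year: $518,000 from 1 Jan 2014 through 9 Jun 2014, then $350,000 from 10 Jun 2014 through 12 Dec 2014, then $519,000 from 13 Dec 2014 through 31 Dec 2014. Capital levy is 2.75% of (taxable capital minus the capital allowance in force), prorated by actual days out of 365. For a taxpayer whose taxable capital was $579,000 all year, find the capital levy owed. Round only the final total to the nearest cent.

$4,030.37

1 Jan – 9 Jun 2014: 160 days, exemption $518,000 → ($579,000 − $518,000) × 2.75% × 160/365 = $735.3425
10 Jun – 12 Dec 2014: 186 days, exemption $350,000 → ($579,000 − $350,000) × 2.75% × 186/365 = $3,209.1370
13 Dec – 31 Dec 2014: 19 days, exemption $519,000 → ($579,000 − $519,000) × 2.75% × 19/365 = $85.8904
Total = $4,030.3699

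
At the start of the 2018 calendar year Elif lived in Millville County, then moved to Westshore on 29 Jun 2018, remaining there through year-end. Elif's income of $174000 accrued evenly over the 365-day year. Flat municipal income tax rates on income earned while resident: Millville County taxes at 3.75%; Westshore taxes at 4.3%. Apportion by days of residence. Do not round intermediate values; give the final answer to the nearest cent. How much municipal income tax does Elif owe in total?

Millville County, 1 Jan – 28 Jun 2018: 179 days → $174000 × 3.75% × 179/365 = $3199.9315
Westshore, 29 Jun – 31 Dec 2018: 186 days → $174000 × 4.3% × 186/365 = $3812.7452
Total = $7012.6767

$7012.68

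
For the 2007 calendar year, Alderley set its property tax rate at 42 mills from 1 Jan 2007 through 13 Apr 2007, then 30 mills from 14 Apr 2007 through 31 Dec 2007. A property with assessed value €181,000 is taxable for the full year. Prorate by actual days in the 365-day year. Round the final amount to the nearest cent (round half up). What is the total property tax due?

1 Jan – 13 Apr 2007: 103 days at 42 mills → €181,000 × 4.2% × 103/365 = €2,145.2219
14 Apr – 31 Dec 2007: 262 days at 30 mills → €181,000 × 3% × 262/365 = €3,897.6986
Total = €6,042.9205

€6,042.92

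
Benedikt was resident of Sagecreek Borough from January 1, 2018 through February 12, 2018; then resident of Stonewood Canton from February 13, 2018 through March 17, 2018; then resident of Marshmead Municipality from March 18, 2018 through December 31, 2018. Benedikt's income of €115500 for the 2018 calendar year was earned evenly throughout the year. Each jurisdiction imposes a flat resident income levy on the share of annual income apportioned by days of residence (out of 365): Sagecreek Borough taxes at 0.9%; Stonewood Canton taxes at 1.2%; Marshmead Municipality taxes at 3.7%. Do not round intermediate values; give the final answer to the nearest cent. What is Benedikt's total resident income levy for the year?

Sagecreek Borough, January 1 – February 12, 2018: 43 days → €115500 × 0.9% × 43/365 = €122.4616
Stonewood Canton, February 13 – March 17, 2018: 33 days → €115500 × 1.2% × 33/365 = €125.3096
Marshmead Municipality, March 18 – December 31, 2018: 289 days → €115500 × 3.7% × 289/365 = €3383.6753
Total = €3631.4466

€3631.45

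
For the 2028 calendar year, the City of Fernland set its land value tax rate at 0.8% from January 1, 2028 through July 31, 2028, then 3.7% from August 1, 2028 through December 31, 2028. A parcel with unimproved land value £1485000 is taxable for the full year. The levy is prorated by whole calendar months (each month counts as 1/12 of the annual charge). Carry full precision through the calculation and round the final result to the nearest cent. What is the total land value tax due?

£29823.75

January 1 – July 31, 2028: 7 months at 0.8% → £1485000 × 0.8% × 7/12 = £6930.0000
August 1 – December 31, 2028: 5 months at 3.7% → £1485000 × 3.7% × 5/12 = £22893.7500
Total = £29823.7500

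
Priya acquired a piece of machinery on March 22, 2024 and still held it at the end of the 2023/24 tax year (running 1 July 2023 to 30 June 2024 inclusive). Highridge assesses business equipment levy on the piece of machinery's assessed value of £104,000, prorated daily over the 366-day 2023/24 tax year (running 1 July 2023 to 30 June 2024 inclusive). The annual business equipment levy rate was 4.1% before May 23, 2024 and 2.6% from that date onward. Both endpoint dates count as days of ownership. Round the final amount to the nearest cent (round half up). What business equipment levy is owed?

March 22 – May 22, 2024: 62 days at 4.1% → £104,000 × 4.1% × 62/366 = £722.3169
May 23 – June 30, 2024: 39 days at 2.6% → £104,000 × 2.6% × 39/366 = £288.1311
Total = £1,010.4481

£1,010.45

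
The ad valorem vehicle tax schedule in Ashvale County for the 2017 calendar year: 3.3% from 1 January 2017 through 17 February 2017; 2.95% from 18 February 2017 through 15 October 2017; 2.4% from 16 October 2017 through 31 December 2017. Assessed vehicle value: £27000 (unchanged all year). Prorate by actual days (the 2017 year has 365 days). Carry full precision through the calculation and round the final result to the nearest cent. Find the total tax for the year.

£777.60

1 January – 17 February 2017: 48 days at 3.3% → £27000 × 3.3% × 48/365 = £117.1726
18 February – 15 October 2017: 240 days at 2.95% → £27000 × 2.95% × 240/365 = £523.7260
16 October – 31 December 2017: 77 days at 2.4% → £27000 × 2.4% × 77/365 = £136.7014
Total = £777.6000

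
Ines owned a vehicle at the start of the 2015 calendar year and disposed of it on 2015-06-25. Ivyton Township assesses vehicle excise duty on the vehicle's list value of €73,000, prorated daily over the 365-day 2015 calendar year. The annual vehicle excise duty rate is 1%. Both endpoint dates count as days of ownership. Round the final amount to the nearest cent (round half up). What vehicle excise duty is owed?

€352.00

Days held (2015-01-01 to 2015-06-25): 176 out of 365
Tax = €73,000 × 1% × 176/365 = €352.0000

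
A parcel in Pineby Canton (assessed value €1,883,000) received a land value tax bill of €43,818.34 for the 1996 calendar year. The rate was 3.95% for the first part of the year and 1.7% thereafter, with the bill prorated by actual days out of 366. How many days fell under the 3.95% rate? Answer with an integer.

Let d = days at the first rate; then 366 − d days at the second rate.
€1,883,000 × [3.95%·d + 1.7%·(366−d)] / 366 = €43,818.34
Solving gives d = 102, so the new rate took effect on April 12, 1996.

102 days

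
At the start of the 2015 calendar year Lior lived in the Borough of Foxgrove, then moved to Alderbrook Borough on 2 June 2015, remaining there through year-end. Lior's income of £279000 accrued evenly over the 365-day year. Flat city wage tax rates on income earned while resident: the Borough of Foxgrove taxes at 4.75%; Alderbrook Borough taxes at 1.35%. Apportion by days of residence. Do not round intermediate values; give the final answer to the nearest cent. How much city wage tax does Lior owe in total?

The Borough of Foxgrove, 1 January – 1 June 2015: 152 days → £279000 × 4.75% × 152/365 = £5518.8493
Alderbrook Borough, 2 June – 31 December 2015: 213 days → £279000 × 1.35% × 213/365 = £2197.9849
Total = £7716.8342

£7716.83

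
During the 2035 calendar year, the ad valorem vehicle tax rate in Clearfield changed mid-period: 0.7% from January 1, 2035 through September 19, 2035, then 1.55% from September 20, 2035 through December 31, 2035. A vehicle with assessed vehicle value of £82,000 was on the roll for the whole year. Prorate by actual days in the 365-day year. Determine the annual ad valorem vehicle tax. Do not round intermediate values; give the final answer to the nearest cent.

January 1 – September 19, 2035: 262 days at 0.7% → £82,000 × 0.7% × 262/365 = £412.0219
September 20 – December 31, 2035: 103 days at 1.55% → £82,000 × 1.55% × 103/365 = £358.6658
Total = £770.6877

£770.69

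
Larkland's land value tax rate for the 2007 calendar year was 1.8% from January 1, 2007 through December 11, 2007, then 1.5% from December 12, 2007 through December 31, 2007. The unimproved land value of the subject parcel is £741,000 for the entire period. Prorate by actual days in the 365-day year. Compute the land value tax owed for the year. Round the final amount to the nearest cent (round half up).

£13,216.19

January 1 – December 11, 2007: 345 days at 1.8% → £741,000 × 1.8% × 345/365 = £12,607.1507
December 12 – December 31, 2007: 20 days at 1.5% → £741,000 × 1.5% × 20/365 = £609.0411
Total = £13,216.1918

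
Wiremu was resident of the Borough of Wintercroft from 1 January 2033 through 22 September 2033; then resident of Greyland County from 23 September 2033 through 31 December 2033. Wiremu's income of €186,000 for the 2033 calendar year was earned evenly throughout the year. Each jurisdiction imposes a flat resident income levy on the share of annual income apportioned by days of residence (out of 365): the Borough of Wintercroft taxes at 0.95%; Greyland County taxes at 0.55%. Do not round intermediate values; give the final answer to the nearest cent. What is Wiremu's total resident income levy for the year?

The Borough of Wintercroft, 1 January – 22 September 2033: 265 days → €186,000 × 0.95% × 265/365 = €1,282.8904
Greyland County, 23 September – 31 December 2033: 100 days → €186,000 × 0.55% × 100/365 = €280.2740
Total = €1,563.1644

€1,563.16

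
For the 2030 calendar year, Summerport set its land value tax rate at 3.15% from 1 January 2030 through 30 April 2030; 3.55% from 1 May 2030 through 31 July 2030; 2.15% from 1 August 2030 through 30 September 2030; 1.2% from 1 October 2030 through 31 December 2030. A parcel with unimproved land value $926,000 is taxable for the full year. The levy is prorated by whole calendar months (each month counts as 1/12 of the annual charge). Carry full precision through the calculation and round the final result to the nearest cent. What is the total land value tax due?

1 January – 30 April 2030: 4 months at 3.15% → $926,000 × 3.15% × 4/12 = $9,723.0000
1 May – 31 July 2030: 3 months at 3.55% → $926,000 × 3.55% × 3/12 = $8,218.2500
1 August – 30 September 2030: 2 months at 2.15% → $926,000 × 2.15% × 2/12 = $3,318.1667
1 October – 31 December 2030: 3 months at 1.2% → $926,000 × 1.2% × 3/12 = $2,778.0000
Total = $24,037.4167

$24,037.42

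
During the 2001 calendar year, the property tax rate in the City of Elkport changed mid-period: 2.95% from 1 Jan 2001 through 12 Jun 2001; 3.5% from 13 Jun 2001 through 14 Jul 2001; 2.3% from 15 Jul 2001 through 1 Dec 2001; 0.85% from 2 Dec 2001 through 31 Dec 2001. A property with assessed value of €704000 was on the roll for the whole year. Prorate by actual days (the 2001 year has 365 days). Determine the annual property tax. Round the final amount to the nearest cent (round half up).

1 Jan – 12 Jun 2001: 163 days at 2.95% → €704000 × 2.95% × 163/365 = €9274.4767
13 Jun – 14 Jul 2001: 32 days at 3.5% → €704000 × 3.5% × 32/365 = €2160.2192
15 Jul – 1 Dec 2001: 140 days at 2.3% → €704000 × 2.3% × 140/365 = €6210.6301
2 Dec – 31 Dec 2001: 30 days at 0.85% → €704000 × 0.85% × 30/365 = €491.8356
Total = €18137.1616

€18137.16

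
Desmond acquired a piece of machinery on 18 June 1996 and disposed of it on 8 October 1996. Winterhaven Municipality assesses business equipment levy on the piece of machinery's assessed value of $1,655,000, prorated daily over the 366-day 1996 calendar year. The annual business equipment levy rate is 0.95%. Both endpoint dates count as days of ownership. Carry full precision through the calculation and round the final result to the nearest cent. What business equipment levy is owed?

$4,854.21

Days held (18 June – 8 October 1996): 113 out of 366
Tax = $1,655,000 × 0.95% × 113/366 = $4,854.2145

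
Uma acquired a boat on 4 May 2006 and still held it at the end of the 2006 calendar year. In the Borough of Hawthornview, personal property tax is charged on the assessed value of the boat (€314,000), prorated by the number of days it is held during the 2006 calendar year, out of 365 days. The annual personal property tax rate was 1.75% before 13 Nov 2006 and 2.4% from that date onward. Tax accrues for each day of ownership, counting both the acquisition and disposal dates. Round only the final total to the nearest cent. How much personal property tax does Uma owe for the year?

€3,917.26

4 May – 12 Nov 2006: 193 days at 1.75% → €314,000 × 1.75% × 193/365 = €2,905.5753
13 Nov – 31 Dec 2006: 49 days at 2.4% → €314,000 × 2.4% × 49/365 = €1,011.6822
Total = €3,917.2575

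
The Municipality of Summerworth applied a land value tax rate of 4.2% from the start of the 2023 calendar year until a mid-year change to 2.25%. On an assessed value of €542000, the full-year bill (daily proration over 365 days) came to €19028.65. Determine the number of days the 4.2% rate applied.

Let d = days at the first rate; then 365 − d days at the second rate.
€542000 × [4.2%·d + 2.25%·(365−d)] / 365 = €19028.65
Solving gives d = 236, so the new rate took effect on 25 August 2023.

236 days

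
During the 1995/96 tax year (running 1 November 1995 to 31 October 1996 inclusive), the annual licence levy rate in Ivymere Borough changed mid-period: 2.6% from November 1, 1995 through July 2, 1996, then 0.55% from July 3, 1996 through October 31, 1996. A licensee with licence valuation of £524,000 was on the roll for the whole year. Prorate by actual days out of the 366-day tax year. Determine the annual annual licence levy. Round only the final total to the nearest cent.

November 1, 1995 – July 2, 1996: 245 days at 2.6% → £524,000 × 2.6% × 245/366 = £9,119.8907
July 3 – October 31, 1996: 121 days at 0.55% → £524,000 × 0.55% × 121/366 = £952.7923
Total = £10,072.6831

£10,072.68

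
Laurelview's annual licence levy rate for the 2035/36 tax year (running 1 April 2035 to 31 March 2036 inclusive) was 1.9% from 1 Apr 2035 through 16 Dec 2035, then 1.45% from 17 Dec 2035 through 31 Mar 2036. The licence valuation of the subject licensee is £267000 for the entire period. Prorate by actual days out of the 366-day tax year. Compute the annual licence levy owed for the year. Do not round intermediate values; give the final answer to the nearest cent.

£4725.02

1 Apr – 16 Dec 2035: 260 days at 1.9% → £267000 × 1.9% × 260/366 = £3603.7705
17 Dec 2035 – 31 Mar 2036: 106 days at 1.45% → £267000 × 1.45% × 106/366 = £1121.2541
Total = £4725.0246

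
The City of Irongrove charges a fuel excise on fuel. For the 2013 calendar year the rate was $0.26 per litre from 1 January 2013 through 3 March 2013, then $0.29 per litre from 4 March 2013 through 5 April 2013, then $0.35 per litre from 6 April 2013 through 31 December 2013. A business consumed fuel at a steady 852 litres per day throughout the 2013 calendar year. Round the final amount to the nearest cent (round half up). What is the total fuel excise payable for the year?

1 January – 3 March 2013: 62 days × 852 litres/day = 52,824 litres at $0.26/litre → $13,734.24
4 March – 5 April 2013: 33 days × 852 litres/day = 28,116 litres at $0.29/litre → $8,153.64
6 April – 31 December 2013: 270 days × 852 litres/day = 230,040 litres at $0.35/litre → $80,514.00

$102,401.88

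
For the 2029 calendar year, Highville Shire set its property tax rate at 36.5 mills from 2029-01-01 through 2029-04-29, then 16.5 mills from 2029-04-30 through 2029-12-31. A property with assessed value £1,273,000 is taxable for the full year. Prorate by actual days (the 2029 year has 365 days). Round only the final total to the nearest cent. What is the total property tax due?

£29,305.16

2029-01-01 to 2029-04-29: 119 days at 36.5 mills → £1,273,000 × 3.65% × 119/365 = £15,148.7000
2029-04-30 to 2029-12-31: 246 days at 16.5 mills → £1,273,000 × 1.65% × 246/365 = £14,156.4575
Total = £29,305.1575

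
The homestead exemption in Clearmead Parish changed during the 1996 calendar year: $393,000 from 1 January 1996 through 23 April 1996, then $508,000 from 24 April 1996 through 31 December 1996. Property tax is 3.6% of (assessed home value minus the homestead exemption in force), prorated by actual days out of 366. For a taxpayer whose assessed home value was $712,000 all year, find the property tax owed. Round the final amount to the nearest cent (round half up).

$8,633.51

1 January – 23 April 1996: 114 days, exemption $393,000 → ($712,000 − $393,000) × 3.6% × 114/366 = $3,576.9836
24 April – 31 December 1996: 252 days, exemption $508,000 → ($712,000 − $508,000) × 3.6% × 252/366 = $5,056.5246
Total = $8,633.5082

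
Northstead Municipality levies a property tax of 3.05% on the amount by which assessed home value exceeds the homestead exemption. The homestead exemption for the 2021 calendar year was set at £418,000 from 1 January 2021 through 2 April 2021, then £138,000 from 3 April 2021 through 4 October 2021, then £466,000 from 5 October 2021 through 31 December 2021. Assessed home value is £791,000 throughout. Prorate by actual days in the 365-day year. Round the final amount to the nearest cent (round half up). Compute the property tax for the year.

1 January – 2 April 2021: 92 days, exemption £418,000 → (£791,000 − £418,000) × 3.05% × 92/365 = £2,867.5014
3 April – 4 October 2021: 185 days, exemption £138,000 → (£791,000 − £138,000) × 3.05% × 185/365 = £10,094.6644
5 October – 31 December 2021: 88 days, exemption £466,000 → (£791,000 − £466,000) × 3.05% × 88/365 = £2,389.8630
Total = £15,352.0288

£15,352.03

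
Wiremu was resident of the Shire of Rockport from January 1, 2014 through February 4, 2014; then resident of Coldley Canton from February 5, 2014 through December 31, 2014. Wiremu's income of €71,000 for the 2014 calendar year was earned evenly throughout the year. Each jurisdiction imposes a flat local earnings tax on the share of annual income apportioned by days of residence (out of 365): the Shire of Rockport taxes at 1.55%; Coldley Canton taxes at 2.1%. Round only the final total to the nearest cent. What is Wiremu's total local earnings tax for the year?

The Shire of Rockport, January 1 – February 4, 2014: 35 days → €71,000 × 1.55% × 35/365 = €105.5274
Coldley Canton, February 5 – December 31, 2014: 330 days → €71,000 × 2.1% × 330/365 = €1,348.0274
Total = €1,453.5548

€1,453.55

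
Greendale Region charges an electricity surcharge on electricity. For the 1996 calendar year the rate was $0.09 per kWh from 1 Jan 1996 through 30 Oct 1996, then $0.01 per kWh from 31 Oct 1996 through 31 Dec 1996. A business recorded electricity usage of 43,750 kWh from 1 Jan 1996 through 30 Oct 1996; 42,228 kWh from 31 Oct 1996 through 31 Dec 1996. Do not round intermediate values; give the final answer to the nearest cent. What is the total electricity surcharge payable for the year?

$4,359.78

1 Jan – 30 Oct 1996: 43,750 kWh at $0.09/kWh → $3,937.50
31 Oct – 31 Dec 1996: 42,228 kWh at $0.01/kWh → $422.28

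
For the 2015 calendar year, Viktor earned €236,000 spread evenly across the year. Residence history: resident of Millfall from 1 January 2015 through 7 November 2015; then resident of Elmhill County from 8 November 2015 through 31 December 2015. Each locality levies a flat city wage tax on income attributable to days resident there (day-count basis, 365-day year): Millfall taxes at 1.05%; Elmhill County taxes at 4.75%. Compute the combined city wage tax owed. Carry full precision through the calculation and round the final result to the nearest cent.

€3,769.86

Millfall, 1 January – 7 November 2015: 311 days → €236,000 × 1.05% × 311/365 = €2,111.3918
Elmhill County, 8 November – 31 December 2015: 54 days → €236,000 × 4.75% × 54/365 = €1,658.4658
Total = €3,769.8575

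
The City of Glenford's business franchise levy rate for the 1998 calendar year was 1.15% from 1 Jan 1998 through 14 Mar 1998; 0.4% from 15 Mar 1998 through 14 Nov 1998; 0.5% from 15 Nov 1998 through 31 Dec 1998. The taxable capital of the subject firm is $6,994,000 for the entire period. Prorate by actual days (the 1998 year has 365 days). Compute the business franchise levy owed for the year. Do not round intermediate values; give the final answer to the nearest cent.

$39,367.60

1 Jan – 14 Mar 1998: 73 days at 1.15% → $6,994,000 × 1.15% × 73/365 = $16,086.2000
15 Mar – 14 Nov 1998: 245 days at 0.4% → $6,994,000 × 0.4% × 245/365 = $18,778.4110
15 Nov – 31 Dec 1998: 47 days at 0.5% → $6,994,000 × 0.5% × 47/365 = $4,502.9863
Total = $39,367.5973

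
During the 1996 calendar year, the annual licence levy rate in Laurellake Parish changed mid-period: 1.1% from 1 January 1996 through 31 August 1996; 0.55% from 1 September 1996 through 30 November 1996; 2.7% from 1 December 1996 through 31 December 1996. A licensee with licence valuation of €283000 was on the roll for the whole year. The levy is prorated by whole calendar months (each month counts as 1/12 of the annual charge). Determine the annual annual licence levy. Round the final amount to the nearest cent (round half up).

€3101.21

1 January – 31 August 1996: 8 months at 1.1% → €283000 × 1.1% × 8/12 = €2075.3333
1 September – 30 November 1996: 3 months at 0.55% → €283000 × 0.55% × 3/12 = €389.1250
1 December – 31 December 1996: 1 month at 2.7% → €283000 × 2.7% × 1/12 = €636.7500
Total = €3101.2083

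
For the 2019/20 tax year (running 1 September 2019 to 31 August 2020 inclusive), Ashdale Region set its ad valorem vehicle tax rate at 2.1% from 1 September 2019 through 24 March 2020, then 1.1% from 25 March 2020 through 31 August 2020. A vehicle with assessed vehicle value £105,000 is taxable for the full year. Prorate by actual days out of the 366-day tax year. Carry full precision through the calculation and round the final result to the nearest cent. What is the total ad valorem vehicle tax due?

1 September 2019 – 24 March 2020: 206 days at 2.1% → £105,000 × 2.1% × 206/366 = £1,241.0656
25 March – 31 August 2020: 160 days at 1.1% → £105,000 × 1.1% × 160/366 = £504.9180
Total = £1,745.9836

£1,745.98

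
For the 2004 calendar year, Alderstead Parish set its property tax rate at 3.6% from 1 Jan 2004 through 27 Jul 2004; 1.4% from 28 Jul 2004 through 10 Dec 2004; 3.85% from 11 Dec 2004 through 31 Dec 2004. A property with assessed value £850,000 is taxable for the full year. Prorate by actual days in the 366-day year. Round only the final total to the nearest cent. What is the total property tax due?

£23,773.29

1 Jan – 27 Jul 2004: 209 days at 3.6% → £850,000 × 3.6% × 209/366 = £17,473.7705
28 Jul – 10 Dec 2004: 136 days at 1.4% → £850,000 × 1.4% × 136/366 = £4,421.8579
11 Dec – 31 Dec 2004: 21 days at 3.85% → £850,000 × 3.85% × 21/366 = £1,877.6639
Total = £23,773.2923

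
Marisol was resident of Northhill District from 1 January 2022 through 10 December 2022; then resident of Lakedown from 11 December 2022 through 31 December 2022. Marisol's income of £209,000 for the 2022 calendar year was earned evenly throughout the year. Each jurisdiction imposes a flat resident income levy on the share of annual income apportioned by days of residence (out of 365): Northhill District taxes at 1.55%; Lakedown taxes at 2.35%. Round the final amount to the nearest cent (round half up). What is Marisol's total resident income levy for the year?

£3,335.70

Northhill District, 1 January – 10 December 2022: 344 days → £209,000 × 1.55% × 344/365 = £3,053.1178
Lakedown, 11 December – 31 December 2022: 21 days → £209,000 × 2.35% × 21/365 = £282.5795
Total = £3,335.6973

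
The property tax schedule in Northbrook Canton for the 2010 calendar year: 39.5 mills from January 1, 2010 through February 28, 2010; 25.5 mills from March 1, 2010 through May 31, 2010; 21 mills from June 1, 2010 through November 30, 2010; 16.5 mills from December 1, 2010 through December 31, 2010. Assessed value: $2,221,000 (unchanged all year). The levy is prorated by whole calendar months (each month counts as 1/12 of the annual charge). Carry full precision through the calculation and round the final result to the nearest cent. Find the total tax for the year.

$55,154.83

January 1 – February 28, 2010: 2 months at 39.5 mills → $2,221,000 × 3.95% × 2/12 = $14,621.5833
March 1 – May 31, 2010: 3 months at 25.5 mills → $2,221,000 × 2.55% × 3/12 = $14,158.8750
June 1 – November 30, 2010: 6 months at 21 mills → $2,221,000 × 2.1% × 6/12 = $23,320.5000
December 1 – December 31, 2010: 1 month at 16.5 mills → $2,221,000 × 1.65% × 1/12 = $3,053.8750
Total = $55,154.8333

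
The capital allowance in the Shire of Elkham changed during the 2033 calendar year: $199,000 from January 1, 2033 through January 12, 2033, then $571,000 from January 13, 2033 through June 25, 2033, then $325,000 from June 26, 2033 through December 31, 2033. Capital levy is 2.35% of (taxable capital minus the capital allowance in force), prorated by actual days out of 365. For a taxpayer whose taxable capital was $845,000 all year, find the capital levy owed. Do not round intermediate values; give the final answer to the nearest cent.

$9,719.86

January 1 – January 12, 2033: 12 days, exemption $199,000 → ($845,000 − $199,000) × 2.35% × 12/365 = $499.1014
January 13 – June 25, 2033: 164 days, exemption $571,000 → ($845,000 − $571,000) × 2.35% × 164/365 = $2,893.1397
June 26 – December 31, 2033: 189 days, exemption $325,000 → ($845,000 − $325,000) × 2.35% × 189/365 = $6,327.6164
Total = $9,719.8575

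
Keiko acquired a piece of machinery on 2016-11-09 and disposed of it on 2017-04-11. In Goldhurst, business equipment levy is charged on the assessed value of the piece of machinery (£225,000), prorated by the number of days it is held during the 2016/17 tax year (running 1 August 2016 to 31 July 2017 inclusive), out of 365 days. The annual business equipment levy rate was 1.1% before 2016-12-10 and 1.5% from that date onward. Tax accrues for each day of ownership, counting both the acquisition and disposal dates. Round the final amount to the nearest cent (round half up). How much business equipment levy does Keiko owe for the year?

£1,347.53

2016-11-09 to 2016-12-09: 31 days at 1.1% → £225,000 × 1.1% × 31/365 = £210.2055
2016-12-10 to 2017-04-11: 123 days at 1.5% → £225,000 × 1.5% × 123/365 = £1,137.3288
Total = £1,347.5342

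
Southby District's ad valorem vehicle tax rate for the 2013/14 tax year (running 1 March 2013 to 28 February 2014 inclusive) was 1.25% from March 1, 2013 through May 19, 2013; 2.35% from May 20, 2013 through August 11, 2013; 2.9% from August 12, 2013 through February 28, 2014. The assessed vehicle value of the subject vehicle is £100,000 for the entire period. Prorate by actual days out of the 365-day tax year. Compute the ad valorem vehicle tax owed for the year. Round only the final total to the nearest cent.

March 1 – May 19, 2013: 80 days at 1.25% → £100,000 × 1.25% × 80/365 = £273.9726
May 20 – August 11, 2013: 84 days at 2.35% → £100,000 × 2.35% × 84/365 = £540.8219
August 12, 2013 – February 28, 2014: 201 days at 2.9% → £100,000 × 2.9% × 201/365 = £1,596.9863
Total = £2,411.7808

£2,411.78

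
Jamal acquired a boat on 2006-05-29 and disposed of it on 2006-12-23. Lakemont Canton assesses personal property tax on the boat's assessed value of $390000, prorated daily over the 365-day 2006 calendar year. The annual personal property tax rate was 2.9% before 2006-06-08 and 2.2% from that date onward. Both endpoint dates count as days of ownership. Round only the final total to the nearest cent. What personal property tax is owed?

$4987.73

2006-05-29 to 2006-06-07: 10 days at 2.9% → $390000 × 2.9% × 10/365 = $309.8630
2006-06-08 to 2006-12-23: 199 days at 2.2% → $390000 × 2.2% × 199/365 = $4677.8630
Total = $4987.7260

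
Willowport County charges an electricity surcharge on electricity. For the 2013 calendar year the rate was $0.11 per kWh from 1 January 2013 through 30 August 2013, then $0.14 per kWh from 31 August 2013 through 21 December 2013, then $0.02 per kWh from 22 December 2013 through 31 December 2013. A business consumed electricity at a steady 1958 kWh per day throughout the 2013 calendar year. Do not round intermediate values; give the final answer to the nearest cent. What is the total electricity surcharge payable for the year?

1 January – 30 August 2013: 242 days × 1958 kWh/day = 473,836 kWh at $0.11/kWh → $52,121.96
31 August – 21 December 2013: 113 days × 1958 kWh/day = 221,254 kWh at $0.14/kWh → $30,975.56
22 December – 31 December 2013: 10 days × 1958 kWh/day = 19,580 kWh at $0.02/kWh → $391.60

$83,489.12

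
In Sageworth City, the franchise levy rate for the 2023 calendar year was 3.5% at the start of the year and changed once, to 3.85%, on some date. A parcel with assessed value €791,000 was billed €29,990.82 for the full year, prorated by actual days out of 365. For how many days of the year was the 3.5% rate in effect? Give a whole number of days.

61 days

Let d = days at the first rate; then 365 − d days at the second rate.
€791,000 × [3.5%·d + 3.85%·(365−d)] / 365 = €29,990.82
Solving gives d = 61, so the new rate took effect on 3 Mar 2023.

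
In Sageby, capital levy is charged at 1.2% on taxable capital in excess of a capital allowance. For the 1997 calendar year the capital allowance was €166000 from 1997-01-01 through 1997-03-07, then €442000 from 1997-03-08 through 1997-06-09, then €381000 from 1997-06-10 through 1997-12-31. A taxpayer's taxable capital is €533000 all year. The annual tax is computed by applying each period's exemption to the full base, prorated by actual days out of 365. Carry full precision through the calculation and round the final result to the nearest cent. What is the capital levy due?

€2102.01

1997-01-01 to 1997-03-07: 66 days, exemption €166000 → (€533000 − €166000) × 1.2% × 66/365 = €796.3397
1997-03-08 to 1997-06-09: 94 days, exemption €442000 → (€533000 − €442000) × 1.2% × 94/365 = €281.2274
1997-06-10 to 1997-12-31: 205 days, exemption €381000 → (€533000 − €381000) × 1.2% × 205/365 = €1024.4384
Total = €2102.0055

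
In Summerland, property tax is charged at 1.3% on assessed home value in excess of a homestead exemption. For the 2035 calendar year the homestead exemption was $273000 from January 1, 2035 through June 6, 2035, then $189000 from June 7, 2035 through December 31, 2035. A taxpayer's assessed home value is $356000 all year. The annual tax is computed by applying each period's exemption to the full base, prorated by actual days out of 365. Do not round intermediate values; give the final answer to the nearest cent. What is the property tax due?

$1701.29

January 1 – June 6, 2035: 157 days, exemption $273000 → ($356000 − $273000) × 1.3% × 157/365 = $464.1178
June 7 – December 31, 2035: 208 days, exemption $189000 → ($356000 − $189000) × 1.3% × 208/365 = $1237.1726
Total = $1701.2904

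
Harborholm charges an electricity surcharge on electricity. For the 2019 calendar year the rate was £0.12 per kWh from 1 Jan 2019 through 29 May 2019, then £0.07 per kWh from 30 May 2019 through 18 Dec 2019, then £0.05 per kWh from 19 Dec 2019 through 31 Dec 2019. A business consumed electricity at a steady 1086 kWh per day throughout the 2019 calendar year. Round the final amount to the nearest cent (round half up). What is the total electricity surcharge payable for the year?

1 Jan – 29 May 2019: 149 days × 1086 kWh/day = 161,814 kWh at £0.12/kWh → £19,417.68
30 May – 18 Dec 2019: 203 days × 1086 kWh/day = 220,458 kWh at £0.07/kWh → £15,432.06
19 Dec – 31 Dec 2019: 13 days × 1086 kWh/day = 14,118 kWh at £0.05/kWh → £705.90

£35,555.64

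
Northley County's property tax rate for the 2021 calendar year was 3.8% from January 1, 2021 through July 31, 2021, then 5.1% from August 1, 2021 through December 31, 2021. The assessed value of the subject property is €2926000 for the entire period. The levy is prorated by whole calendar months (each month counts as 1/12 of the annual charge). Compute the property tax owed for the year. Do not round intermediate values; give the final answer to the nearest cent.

January 1 – July 31, 2021: 7 months at 3.8% → €2926000 × 3.8% × 7/12 = €64859.6667
August 1 – December 31, 2021: 5 months at 5.1% → €2926000 × 5.1% × 5/12 = €62177.5000
Total = €127037.1667

€127037.17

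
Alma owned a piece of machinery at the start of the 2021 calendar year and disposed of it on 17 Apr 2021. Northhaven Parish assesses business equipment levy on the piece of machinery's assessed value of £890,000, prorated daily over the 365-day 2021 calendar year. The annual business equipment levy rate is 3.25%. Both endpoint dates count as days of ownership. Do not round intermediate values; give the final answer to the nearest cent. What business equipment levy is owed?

£8,479.38

Days held (1 Jan – 17 Apr 2021): 107 out of 365
Tax = £890,000 × 3.25% × 107/365 = £8,479.3836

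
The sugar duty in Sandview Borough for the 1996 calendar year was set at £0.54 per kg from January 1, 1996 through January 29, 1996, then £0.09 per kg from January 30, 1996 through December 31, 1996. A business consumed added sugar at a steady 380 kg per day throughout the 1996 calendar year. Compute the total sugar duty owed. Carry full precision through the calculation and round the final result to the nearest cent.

January 1 – January 29, 1996: 29 days × 380 kg/day = 11,020 kg at £0.54/kg → £5,950.80
January 30 – December 31, 1996: 337 days × 380 kg/day = 128,060 kg at £0.09/kg → £11,525.40

£17,476.20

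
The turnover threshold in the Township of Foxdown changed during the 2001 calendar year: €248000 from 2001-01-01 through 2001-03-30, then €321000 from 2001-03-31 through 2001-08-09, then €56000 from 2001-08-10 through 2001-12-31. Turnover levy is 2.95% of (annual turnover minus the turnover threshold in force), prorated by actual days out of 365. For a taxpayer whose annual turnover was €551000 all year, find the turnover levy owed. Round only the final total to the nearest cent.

2001-01-01 to 2001-03-30: 89 days, exemption €248000 → (€551000 − €248000) × 2.95% × 89/365 = €2179.5247
2001-03-31 to 2001-08-09: 132 days, exemption €321000 → (€551000 − €321000) × 2.95% × 132/365 = €2453.7534
2001-08-10 to 2001-12-31: 144 days, exemption €56000 → (€551000 − €56000) × 2.95% × 144/365 = €5760.9863
Total = €10394.2644

€10394.26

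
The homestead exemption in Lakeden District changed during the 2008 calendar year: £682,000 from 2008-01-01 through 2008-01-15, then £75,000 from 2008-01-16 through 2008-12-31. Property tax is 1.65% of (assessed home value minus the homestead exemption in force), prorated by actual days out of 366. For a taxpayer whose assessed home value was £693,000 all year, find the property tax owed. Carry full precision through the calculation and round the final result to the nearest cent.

£9,786.53

2008-01-01 to 2008-01-15: 15 days, exemption £682,000 → (£693,000 − £682,000) × 1.65% × 15/366 = £7.4385
2008-01-16 to 2008-12-31: 351 days, exemption £75,000 → (£693,000 − £75,000) × 1.65% × 351/366 = £9,779.0902
Total = £9,786.5287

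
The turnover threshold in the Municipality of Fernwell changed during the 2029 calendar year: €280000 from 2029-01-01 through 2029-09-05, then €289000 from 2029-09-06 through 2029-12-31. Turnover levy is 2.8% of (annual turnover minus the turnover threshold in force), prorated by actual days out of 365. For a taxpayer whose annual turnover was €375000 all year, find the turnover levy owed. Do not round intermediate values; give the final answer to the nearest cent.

2029-01-01 to 2029-09-05: 248 days, exemption €280000 → (€375000 − €280000) × 2.8% × 248/365 = €1807.3425
2029-09-06 to 2029-12-31: 117 days, exemption €289000 → (€375000 − €289000) × 2.8% × 117/365 = €771.8795
Total = €2579.2219

€2579.22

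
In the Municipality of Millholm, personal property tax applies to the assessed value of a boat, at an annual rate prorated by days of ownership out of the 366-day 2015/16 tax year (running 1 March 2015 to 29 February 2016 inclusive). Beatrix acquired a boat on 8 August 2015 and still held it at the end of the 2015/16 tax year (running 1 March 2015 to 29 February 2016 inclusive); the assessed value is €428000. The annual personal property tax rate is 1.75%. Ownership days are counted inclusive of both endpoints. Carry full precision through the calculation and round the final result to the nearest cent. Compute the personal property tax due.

Days held (8 August 2015 – 29 February 2016): 206 out of 366
Tax = €428000 × 1.75% × 206/366 = €4215.6831

€4215.68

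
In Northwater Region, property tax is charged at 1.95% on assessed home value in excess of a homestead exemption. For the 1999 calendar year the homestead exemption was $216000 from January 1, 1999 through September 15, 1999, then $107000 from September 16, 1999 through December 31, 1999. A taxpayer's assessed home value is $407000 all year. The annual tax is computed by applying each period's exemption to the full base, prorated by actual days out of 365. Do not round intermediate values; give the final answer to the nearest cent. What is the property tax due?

$4347.59

January 1 – September 15, 1999: 258 days, exemption $216000 → ($407000 − $216000) × 1.95% × 258/365 = $2632.6603
September 16 – December 31, 1999: 107 days, exemption $107000 → ($407000 − $107000) × 1.95% × 107/365 = $1714.9315
Total = $4347.5918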